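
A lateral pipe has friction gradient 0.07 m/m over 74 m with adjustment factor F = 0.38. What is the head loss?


hf = J * L * F = 0.07 * 74 * 0.38 = 1.9684 m

1.9684 m


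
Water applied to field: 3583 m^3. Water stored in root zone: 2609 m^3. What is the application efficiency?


Ea = V_root / V_field * 100 = 2609 / 3583 * 100 = 72.8161%

72.8161 %


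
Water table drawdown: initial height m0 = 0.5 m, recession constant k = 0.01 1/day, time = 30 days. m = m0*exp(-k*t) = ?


m = m0 * exp(-k*t)
m = 0.5 * exp(-0.01 * 30)
m = 0.5 * exp(-0.3000)

0.3704 m


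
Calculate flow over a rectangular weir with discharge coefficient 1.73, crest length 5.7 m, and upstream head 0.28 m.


Q = C * L * H^(3/2) = 1.73 * 5.7 * 0.28^1.5 = 1.73 * 5.7 * 0.148162

1.4610 m^3/s


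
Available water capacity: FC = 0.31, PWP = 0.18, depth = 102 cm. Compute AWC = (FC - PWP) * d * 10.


AWC = (FC - PWP) * d * 10
AWC = (0.31 - 0.18) * 102 * 10
AWC = 0.1300 * 102 * 10

132.6000 mm


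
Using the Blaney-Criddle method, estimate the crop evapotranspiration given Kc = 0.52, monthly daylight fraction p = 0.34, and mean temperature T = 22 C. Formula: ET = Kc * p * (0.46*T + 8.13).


ET = Kc * p * (0.46*T + 8.13)
ET = 0.52 * 0.34 * (0.46*22 + 8.13)
ET = 0.52 * 0.34 * 18.2500

3.2266 mm/day


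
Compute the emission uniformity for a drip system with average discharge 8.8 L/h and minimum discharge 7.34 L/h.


EU = (q_min/q_avg)*100 = (7.34/8.8)*100 = 83.4091%

83.4091 %


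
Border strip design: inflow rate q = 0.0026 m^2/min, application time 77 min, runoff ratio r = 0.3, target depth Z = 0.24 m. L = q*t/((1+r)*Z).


L = q*t/((1+r)*Z)
L = 0.0026*77/((1+0.3)*0.24)
L = 0.2002/0.312

0.6417 m


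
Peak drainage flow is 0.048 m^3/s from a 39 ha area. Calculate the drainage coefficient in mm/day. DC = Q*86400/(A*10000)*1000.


DC = Q * 86400 / (A * 10000) * 1000
DC = 0.048 * 86400 / (39 * 10000) * 1000
DC = 4147200.0000 / 390000

10.6338 mm/day


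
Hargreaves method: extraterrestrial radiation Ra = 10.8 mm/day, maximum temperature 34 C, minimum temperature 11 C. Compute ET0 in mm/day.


Tmean = (Tmax + Tmin)/2 = (34 + 11)/2 = 22.5
ET0 = 0.0023 * 10.8 * (22.5 + 17.8) * sqrt(34 - 11)
ET0 = 0.0023 * 10.8 * 40.3 * 4.795832

4.8009 mm/day


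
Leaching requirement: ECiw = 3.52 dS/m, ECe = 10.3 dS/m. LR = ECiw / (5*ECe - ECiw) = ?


LR = ECiw / (5*ECe - ECiw)
LR = 3.52 / (5*10.3 - 3.52)
LR = 3.52 / 47.9800

0.0734


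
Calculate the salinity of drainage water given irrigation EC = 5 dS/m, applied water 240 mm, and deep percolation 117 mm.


EC_dw = EC_iw * D_iw / D_dw
EC_dw = 5 * 240 / 117
EC_dw = 1200 / 117

10.2564 dS/m


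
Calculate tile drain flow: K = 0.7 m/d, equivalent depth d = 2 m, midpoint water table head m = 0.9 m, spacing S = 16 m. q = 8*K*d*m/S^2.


q = 8*K*d*m/S^2
q = 8*0.7*2*0.9/16^2
q = 10.0800 / 256

0.0394 m/d


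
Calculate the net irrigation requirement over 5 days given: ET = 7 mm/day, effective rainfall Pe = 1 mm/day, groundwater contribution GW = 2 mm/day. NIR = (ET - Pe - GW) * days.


Daily deficit = ET - Pe - GW = 7 - 1 - 2 = 4 mm/day
NIR = 4 * 5 = 20 mm

20.0000 mm


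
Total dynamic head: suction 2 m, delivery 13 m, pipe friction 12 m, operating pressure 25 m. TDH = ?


TDH = Hs + Hd + hf + Hp = 2 + 13 + 12 + 25 = 52

52 m


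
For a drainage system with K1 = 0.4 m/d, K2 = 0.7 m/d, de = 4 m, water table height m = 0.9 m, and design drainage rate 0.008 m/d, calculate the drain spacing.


S^2 = 8*K2*de*m/q + 4*K1*m^2/q
S^2 = 8*0.7*4*0.9/0.008 + 4*0.4*0.9^2/0.008
S = sqrt(2682.0000)

51.7880 m


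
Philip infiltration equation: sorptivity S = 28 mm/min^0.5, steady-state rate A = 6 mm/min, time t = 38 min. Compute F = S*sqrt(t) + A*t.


F = S*sqrt(t) + A*t
F = 28*sqrt(38) + 6*38
F = 28*6.164414 + 228

400.6036 mm


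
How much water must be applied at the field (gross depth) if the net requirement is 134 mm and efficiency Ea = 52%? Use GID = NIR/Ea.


Ea = 52% = 0.52
GID = NIR / Ea = 134 / 0.52 = 257.6923 mm

257.6923 mm


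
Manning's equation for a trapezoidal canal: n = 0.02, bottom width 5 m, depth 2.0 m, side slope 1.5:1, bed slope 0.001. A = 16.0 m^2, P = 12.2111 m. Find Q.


R = A/P = 16.0/12.2111 = 1.310283
Q = (1/0.02) * 16.0 * 1.310283^(2/3) * 0.001^0.5

30.2924 m^3/s


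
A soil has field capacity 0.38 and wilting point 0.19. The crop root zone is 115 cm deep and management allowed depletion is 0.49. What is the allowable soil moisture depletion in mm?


SMD = (FC - PWP) * d * MAD * 10
SMD = (0.38 - 0.19) * 115 * 0.49 * 10
SMD = 0.1900 * 115 * 0.49 * 10

107.0650 mm


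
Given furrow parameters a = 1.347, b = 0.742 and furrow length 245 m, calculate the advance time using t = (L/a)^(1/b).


t = (L/a)^(1/b)
t = (245/1.347)^(1/0.742)
t = 181.885672^(1/0.742)

1110.5817 min


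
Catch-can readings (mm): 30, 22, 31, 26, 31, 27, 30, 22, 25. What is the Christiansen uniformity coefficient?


mean = 27.111111 mm
MAD = 3.012346 mm
CU = (1 - 3.012346/27.111111)*100

88.8889 %


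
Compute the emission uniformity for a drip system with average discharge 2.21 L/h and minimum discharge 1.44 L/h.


EU = (q_min/q_avg)*100 = (1.44/2.21)*100 = 65.1584%

65.1584 %


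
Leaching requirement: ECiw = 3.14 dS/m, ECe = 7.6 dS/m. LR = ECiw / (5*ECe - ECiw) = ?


LR = ECiw / (5*ECe - ECiw)
LR = 3.14 / (5*7.6 - 3.14)
LR = 3.14 / 34.8600

0.0901


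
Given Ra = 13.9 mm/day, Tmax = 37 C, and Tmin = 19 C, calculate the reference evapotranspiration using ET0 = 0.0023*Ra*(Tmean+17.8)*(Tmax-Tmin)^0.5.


Tmean = (Tmax + Tmin)/2 = (37 + 19)/2 = 28.0
ET0 = 0.0023 * 13.9 * (28.0 + 17.8) * sqrt(37 - 19)
ET0 = 0.0023 * 13.9 * 45.8 * 4.242641

6.2122 mm/day


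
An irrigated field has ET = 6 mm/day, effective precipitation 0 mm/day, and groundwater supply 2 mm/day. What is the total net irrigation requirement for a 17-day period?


Daily deficit = ET - Pe - GW = 6 - 0 - 2 = 4 mm/day
NIR = 4 * 17 = 68 mm

68.0000 mm


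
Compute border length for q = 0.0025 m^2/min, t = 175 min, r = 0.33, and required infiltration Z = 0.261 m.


L = q*t/((1+r)*Z)
L = 0.0025*175/((1+0.33)*0.261)
L = 0.4375/0.34713

1.2603 m


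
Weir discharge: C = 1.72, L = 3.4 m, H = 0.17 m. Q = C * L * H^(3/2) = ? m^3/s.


Q = C * L * H^(3/2) = 1.72 * 3.4 * 0.17^1.5 = 1.72 * 3.4 * 0.070093

0.4099 m^3/s


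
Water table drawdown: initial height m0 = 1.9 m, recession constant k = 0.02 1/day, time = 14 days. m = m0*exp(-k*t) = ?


m = m0 * exp(-k*t)
m = 1.9 * exp(-0.02 * 14)
m = 1.9 * exp(-0.2800)

1.4360 m


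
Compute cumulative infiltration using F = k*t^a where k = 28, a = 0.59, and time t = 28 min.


F = k * t^a = 28 * 28^0.59
F = 28 * 7.142056

199.9776 mm


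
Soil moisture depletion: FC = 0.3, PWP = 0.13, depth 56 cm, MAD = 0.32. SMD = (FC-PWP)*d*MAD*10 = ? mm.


SMD = (FC - PWP) * d * MAD * 10
SMD = (0.3 - 0.13) * 56 * 0.32 * 10
SMD = 0.1700 * 56 * 0.32 * 10

30.4640 mm


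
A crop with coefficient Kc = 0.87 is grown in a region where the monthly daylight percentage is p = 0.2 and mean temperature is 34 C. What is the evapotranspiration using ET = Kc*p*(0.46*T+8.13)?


ET = Kc * p * (0.46*T + 8.13)
ET = 0.87 * 0.2 * (0.46*34 + 8.13)
ET = 0.87 * 0.2 * 23.7700

4.1360 mm/day


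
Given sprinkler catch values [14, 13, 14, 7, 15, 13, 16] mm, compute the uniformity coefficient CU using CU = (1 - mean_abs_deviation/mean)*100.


mean = 13.142857 mm
MAD = 1.836735 mm
CU = (1 - 1.836735/13.142857)*100

86.0248 %


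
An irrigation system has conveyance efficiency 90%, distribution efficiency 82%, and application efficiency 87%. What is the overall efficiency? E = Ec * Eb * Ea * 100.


Ec = 0.9, Eb = 0.82, Ea = 0.87
E = 0.9 * 0.82 * 0.87 * 100 = 64.2060%

64.2060 %


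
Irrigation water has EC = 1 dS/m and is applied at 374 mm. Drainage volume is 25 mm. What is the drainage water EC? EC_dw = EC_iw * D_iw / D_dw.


EC_dw = EC_iw * D_iw / D_dw
EC_dw = 1 * 374 / 25
EC_dw = 374 / 25

14.9600 dS/m


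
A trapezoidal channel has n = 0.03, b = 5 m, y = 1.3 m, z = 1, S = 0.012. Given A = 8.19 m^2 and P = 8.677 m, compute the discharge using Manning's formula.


R = A/P = 8.19/8.677 = 0.943875
Q = (1/0.03) * 8.19 * 0.943875^(2/3) * 0.012^0.5

28.7759 m^3/s


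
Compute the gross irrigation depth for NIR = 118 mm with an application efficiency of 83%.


Ea = 83% = 0.83
GID = NIR / Ea = 118 / 0.83 = 142.1687 mm

142.1687 mm


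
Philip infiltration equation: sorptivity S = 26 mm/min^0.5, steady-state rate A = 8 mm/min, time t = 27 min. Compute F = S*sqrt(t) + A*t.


F = S*sqrt(t) + A*t
F = 26*sqrt(27) + 8*27
F = 26*5.196152 + 216

351.1000 mm


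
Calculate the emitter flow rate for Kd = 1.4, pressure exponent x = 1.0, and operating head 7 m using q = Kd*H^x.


q = Kd * H^x = 1.4 * 7^1.0 = 1.4 * 7.000000

9.8000 L/h


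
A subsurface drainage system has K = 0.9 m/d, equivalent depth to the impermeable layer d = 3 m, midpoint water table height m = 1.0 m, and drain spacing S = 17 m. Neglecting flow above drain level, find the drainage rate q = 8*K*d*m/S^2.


q = 8*K*d*m/S^2
q = 8*0.9*3*1.0/17^2
q = 21.6000 / 289

0.0747 m/d


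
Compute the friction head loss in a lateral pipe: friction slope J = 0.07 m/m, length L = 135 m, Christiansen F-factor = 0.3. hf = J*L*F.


hf = J * L * F = 0.07 * 135 * 0.3 = 2.8350 m

2.8350 m


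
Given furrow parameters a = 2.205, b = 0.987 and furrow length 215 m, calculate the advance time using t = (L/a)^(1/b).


t = (L/a)^(1/b)
t = (215/2.205)^(1/0.987)
t = 97.505669^(1/0.987)

103.5685 min


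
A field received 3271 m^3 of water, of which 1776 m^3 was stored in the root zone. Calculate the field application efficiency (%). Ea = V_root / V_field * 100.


Ea = V_root / V_field * 100 = 1776 / 3271 * 100 = 54.2953%

54.2953 %


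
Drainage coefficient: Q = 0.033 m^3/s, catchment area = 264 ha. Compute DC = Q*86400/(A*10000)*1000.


DC = Q * 86400 / (A * 10000) * 1000
DC = 0.033 * 86400 / (264 * 10000) * 1000
DC = 2851200.0000 / 2640000

1.0800 mm/day


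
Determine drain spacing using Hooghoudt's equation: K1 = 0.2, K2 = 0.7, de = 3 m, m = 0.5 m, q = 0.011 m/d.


S^2 = 8*K2*de*m/q + 4*K1*m^2/q
S^2 = 8*0.7*3*0.5/0.011 + 4*0.2*0.5^2/0.011
S = sqrt(781.8182)

27.9610 m


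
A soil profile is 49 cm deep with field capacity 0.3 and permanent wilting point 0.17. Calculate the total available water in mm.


AWC = (FC - PWP) * d * 10
AWC = (0.3 - 0.17) * 49 * 10
AWC = 0.1300 * 49 * 10

63.7000 mm


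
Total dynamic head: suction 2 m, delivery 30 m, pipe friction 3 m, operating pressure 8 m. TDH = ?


TDH = Hs + Hd + hf + Hp = 2 + 30 + 3 + 8 = 43

43 m


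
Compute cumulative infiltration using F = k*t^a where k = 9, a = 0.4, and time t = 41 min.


F = k * t^a = 9 * 41^0.4
F = 9 * 4.416859

39.7517 mm


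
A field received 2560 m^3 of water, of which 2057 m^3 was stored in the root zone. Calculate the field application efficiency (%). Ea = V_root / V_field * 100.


Ea = V_root / V_field * 100 = 2057 / 2560 * 100 = 80.3516%

80.3516 %


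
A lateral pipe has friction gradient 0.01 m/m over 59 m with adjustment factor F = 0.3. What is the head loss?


hf = J * L * F = 0.01 * 59 * 0.3 = 0.1770 m

0.1770 m


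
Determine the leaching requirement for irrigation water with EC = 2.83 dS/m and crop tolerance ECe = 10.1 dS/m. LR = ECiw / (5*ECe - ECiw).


LR = ECiw / (5*ECe - ECiw)
LR = 2.83 / (5*10.1 - 2.83)
LR = 2.83 / 47.6700

0.0594


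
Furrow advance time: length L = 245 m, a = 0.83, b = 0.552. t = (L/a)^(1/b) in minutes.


t = (L/a)^(1/b)
t = (245/0.83)^(1/0.552)
t = 295.180723^(1/0.552)

29839.8810 min


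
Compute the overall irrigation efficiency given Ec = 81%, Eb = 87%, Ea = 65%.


Ec = 0.81, Eb = 0.87, Ea = 0.65
E = 0.81 * 0.87 * 0.65 * 100 = 45.8055%

45.8055 %


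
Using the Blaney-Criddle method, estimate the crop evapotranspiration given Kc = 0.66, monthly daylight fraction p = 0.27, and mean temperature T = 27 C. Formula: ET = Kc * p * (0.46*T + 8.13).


ET = Kc * p * (0.46*T + 8.13)
ET = 0.66 * 0.27 * (0.46*27 + 8.13)
ET = 0.66 * 0.27 * 20.5500

3.6620 mm/day


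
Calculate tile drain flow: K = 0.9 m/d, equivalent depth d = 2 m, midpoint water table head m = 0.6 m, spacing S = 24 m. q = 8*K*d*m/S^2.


q = 8*K*d*m/S^2
q = 8*0.9*2*0.6/24^2
q = 8.6400 / 576

0.0150 m/d


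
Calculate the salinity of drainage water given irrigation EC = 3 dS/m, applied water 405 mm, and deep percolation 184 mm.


EC_dw = EC_iw * D_iw / D_dw
EC_dw = 3 * 405 / 184
EC_dw = 1215 / 184

6.6033 dS/m


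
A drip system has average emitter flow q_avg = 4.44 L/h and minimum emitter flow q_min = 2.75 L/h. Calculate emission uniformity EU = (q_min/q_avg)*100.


EU = (q_min/q_avg)*100 = (2.75/4.44)*100 = 61.9369%

61.9369 %


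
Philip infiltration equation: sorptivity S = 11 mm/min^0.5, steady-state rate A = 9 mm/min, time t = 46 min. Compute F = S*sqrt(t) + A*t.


F = S*sqrt(t) + A*t
F = 11*sqrt(46) + 9*46
F = 11*6.782330 + 414

488.6056 mm


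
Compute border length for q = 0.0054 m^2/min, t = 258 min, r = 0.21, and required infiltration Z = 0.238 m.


L = q*t/((1+r)*Z)
L = 0.0054*258/((1+0.21)*0.238)
L = 1.3932/0.28798

4.8378 m


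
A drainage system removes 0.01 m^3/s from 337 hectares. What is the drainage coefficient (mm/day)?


DC = Q * 86400 / (A * 10000) * 1000
DC = 0.01 * 86400 / (337 * 10000) * 1000
DC = 864000.0000 / 3370000

0.2564 mm/day


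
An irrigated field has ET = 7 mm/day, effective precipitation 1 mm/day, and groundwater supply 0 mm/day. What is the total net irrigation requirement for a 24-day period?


Daily deficit = ET - Pe - GW = 7 - 1 - 0 = 6 mm/day
NIR = 6 * 24 = 144 mm

144.0000 mm


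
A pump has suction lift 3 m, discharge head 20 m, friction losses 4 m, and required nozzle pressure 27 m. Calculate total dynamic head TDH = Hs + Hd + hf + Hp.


TDH = Hs + Hd + hf + Hp = 3 + 20 + 4 + 27 = 54

54 m


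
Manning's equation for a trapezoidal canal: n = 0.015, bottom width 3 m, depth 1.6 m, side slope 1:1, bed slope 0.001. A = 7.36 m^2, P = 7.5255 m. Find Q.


R = A/P = 7.36/7.5255 = 0.978008
Q = (1/0.015) * 7.36 * 0.978008^(2/3) * 0.001^0.5

15.2879 m^3/s


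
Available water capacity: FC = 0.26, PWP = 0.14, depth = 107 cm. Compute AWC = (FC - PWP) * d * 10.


AWC = (FC - PWP) * d * 10
AWC = (0.26 - 0.14) * 107 * 10
AWC = 0.1200 * 107 * 10

128.4000 mm


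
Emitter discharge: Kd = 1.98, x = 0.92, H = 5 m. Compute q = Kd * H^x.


q = Kd * H^x = 1.98 * 5^0.92 = 1.98 * 4.395947

8.7040 L/h


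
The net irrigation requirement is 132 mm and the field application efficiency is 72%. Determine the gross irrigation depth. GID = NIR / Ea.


Ea = 72% = 0.72
GID = NIR / Ea = 132 / 0.72 = 183.3333 mm

183.3333 mm


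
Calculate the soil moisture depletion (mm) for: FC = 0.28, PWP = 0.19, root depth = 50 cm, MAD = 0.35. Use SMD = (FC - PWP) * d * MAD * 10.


SMD = (FC - PWP) * d * MAD * 10
SMD = (0.28 - 0.19) * 50 * 0.35 * 10
SMD = 0.0900 * 50 * 0.35 * 10

15.7500 mm


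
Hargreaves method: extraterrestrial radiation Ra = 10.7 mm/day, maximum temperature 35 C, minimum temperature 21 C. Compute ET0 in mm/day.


Tmean = (Tmax + Tmin)/2 = (35 + 21)/2 = 28.0
ET0 = 0.0023 * 10.7 * (28.0 + 17.8) * sqrt(35 - 21)
ET0 = 0.0023 * 10.7 * 45.8 * 3.741657

4.2174 mm/day


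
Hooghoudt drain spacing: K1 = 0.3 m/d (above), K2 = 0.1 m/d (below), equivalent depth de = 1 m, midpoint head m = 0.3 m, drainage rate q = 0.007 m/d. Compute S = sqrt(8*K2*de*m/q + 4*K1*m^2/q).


S^2 = 8*K2*de*m/q + 4*K1*m^2/q
S^2 = 8*0.1*1*0.3/0.007 + 4*0.3*0.3^2/0.007
S = sqrt(49.7143)

7.0508 m


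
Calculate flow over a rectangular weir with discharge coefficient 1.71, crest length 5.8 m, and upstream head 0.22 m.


Q = C * L * H^(3/2) = 1.71 * 5.8 * 0.22^1.5 = 1.71 * 5.8 * 0.103189

1.0234 m^3/s


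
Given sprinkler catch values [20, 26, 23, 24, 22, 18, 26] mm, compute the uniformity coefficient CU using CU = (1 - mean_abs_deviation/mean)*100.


mean = 22.714286 mm
MAD = 2.326531 mm
CU = (1 - 2.326531/22.714286)*100

89.7574 %


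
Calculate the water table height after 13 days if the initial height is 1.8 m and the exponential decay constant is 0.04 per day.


m = m0 * exp(-k*t)
m = 1.8 * exp(-0.04 * 13)
m = 1.8 * exp(-0.5200)

1.0701 m


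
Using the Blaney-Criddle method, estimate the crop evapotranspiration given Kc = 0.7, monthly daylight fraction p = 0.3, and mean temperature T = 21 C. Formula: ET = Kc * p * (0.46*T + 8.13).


ET = Kc * p * (0.46*T + 8.13)
ET = 0.7 * 0.3 * (0.46*21 + 8.13)
ET = 0.7 * 0.3 * 17.7900

3.7359 mm/day


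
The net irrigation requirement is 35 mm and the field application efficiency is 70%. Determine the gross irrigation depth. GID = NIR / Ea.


Ea = 70% = 0.7
GID = NIR / Ea = 35 / 0.7 = 50.0000 mm

50.0000 mm


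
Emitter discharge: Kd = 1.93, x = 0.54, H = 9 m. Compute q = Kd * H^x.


q = Kd * H^x = 1.93 * 9^0.54 = 1.93 * 3.275601

6.3219 L/h


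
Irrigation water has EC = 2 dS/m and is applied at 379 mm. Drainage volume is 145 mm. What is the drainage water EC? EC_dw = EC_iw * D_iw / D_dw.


EC_dw = EC_iw * D_iw / D_dw
EC_dw = 2 * 379 / 145
EC_dw = 758 / 145

5.2276 dS/m


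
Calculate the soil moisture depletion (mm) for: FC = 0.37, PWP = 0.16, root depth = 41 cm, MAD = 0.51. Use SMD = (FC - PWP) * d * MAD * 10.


SMD = (FC - PWP) * d * MAD * 10
SMD = (0.37 - 0.16) * 41 * 0.51 * 10
SMD = 0.2100 * 41 * 0.51 * 10

43.9110 mm


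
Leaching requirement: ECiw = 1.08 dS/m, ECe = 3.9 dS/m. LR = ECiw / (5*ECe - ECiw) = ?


LR = ECiw / (5*ECe - ECiw)
LR = 1.08 / (5*3.9 - 1.08)
LR = 1.08 / 18.4200

0.0586


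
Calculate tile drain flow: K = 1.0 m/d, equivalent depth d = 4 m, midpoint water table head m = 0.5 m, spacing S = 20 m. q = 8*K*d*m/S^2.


q = 8*K*d*m/S^2
q = 8*1.0*4*0.5/20^2
q = 16.0000 / 400

0.0400 m/d


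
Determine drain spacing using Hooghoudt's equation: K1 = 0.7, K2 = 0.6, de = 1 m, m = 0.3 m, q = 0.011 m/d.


S^2 = 8*K2*de*m/q + 4*K1*m^2/q
S^2 = 8*0.6*1*0.3/0.011 + 4*0.7*0.3^2/0.011
S = sqrt(153.8182)

12.4023 m


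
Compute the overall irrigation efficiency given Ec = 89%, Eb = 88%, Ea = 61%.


Ec = 0.89, Eb = 0.88, Ea = 0.61
E = 0.89 * 0.88 * 0.61 * 100 = 47.7752%

47.7752 %


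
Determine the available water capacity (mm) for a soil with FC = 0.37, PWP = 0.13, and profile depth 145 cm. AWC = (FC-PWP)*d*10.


AWC = (FC - PWP) * d * 10
AWC = (0.37 - 0.13) * 145 * 10
AWC = 0.2400 * 145 * 10

348.0000 mm


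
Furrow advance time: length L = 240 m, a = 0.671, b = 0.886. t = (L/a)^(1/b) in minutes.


t = (L/a)^(1/b)
t = (240/0.671)^(1/0.886)
t = 357.675112^(1/0.886)

762.1517 min


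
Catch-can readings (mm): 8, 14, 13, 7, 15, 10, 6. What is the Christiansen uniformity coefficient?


mean = 10.428571 mm
MAD = 3.061224 mm
CU = (1 - 3.061224/10.428571)*100

70.6458 %


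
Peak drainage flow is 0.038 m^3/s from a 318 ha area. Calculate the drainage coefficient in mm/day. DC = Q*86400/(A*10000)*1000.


DC = Q * 86400 / (A * 10000) * 1000
DC = 0.038 * 86400 / (318 * 10000) * 1000
DC = 3283200.0000 / 3180000

1.0325 mm/day


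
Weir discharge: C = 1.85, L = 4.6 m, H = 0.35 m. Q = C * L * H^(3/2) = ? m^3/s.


Q = C * L * H^(3/2) = 1.85 * 4.6 * 0.35^1.5 = 1.85 * 4.6 * 0.207063

1.7621 m^3/s


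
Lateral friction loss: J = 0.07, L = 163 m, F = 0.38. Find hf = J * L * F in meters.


hf = J * L * F = 0.07 * 163 * 0.38 = 4.3358 m

4.3358 m


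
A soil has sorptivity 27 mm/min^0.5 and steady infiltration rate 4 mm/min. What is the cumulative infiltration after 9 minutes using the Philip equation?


F = S*sqrt(t) + A*t
F = 27*sqrt(9) + 4*9
F = 27*3.000000 + 36

117.0000 mm


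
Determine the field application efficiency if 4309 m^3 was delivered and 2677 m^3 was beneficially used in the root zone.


Ea = V_root / V_field * 100 = 2677 / 4309 * 100 = 62.1258%

62.1258 %


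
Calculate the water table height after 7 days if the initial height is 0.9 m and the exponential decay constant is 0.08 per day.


m = m0 * exp(-k*t)
m = 0.9 * exp(-0.08 * 7)
m = 0.9 * exp(-0.5600)

0.5141 m


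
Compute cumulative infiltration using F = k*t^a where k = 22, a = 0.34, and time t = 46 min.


F = k * t^a = 22 * 46^0.34
F = 22 * 3.675680

80.8650 mm


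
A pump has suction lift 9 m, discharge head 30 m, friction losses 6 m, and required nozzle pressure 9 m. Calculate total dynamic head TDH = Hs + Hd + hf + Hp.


TDH = Hs + Hd + hf + Hp = 9 + 30 + 6 + 9 = 54

54 m


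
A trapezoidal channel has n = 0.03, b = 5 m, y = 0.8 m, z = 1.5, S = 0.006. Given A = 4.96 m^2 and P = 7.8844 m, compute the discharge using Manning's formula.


R = A/P = 4.96/7.8844 = 0.629090
Q = (1/0.03) * 4.96 * 0.629090^(2/3) * 0.006^0.5

9.4025 m^3/s


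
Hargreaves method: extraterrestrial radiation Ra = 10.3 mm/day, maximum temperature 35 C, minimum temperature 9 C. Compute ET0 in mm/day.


Tmean = (Tmax + Tmin)/2 = (35 + 9)/2 = 22.0
ET0 = 0.0023 * 10.3 * (22.0 + 17.8) * sqrt(35 - 9)
ET0 = 0.0023 * 10.3 * 39.8 * 5.099020

4.8077 mm/day


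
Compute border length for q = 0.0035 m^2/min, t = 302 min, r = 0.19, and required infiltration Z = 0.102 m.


L = q*t/((1+r)*Z)
L = 0.0035*302/((1+0.19)*0.102)
L = 1.057/0.12138

8.7082 m


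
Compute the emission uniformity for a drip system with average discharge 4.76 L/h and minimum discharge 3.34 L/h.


EU = (q_min/q_avg)*100 = (3.34/4.76)*100 = 70.1681%

70.1681 %


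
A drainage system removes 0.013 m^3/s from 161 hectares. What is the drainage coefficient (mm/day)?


DC = Q * 86400 / (A * 10000) * 1000
DC = 0.013 * 86400 / (161 * 10000) * 1000
DC = 1123200.0000 / 1610000

0.6976 mm/day


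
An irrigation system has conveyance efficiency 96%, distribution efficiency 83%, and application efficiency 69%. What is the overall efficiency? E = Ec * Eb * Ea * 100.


Ec = 0.96, Eb = 0.83, Ea = 0.69
E = 0.96 * 0.83 * 0.69 * 100 = 54.9792%

54.9792 %


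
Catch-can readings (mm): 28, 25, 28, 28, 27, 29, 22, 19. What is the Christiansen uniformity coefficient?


mean = 25.750000 mm
MAD = 2.812500 mm
CU = (1 - 2.812500/25.750000)*100

89.0777 %


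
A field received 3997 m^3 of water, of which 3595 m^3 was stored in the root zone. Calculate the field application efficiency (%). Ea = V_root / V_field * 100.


Ea = V_root / V_field * 100 = 3595 / 3997 * 100 = 89.9425%

89.9425 %


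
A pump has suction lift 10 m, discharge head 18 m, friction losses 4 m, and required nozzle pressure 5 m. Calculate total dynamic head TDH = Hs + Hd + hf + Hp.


TDH = Hs + Hd + hf + Hp = 10 + 18 + 4 + 5 = 37

37 m


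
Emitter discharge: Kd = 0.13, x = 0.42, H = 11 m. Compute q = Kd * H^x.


q = Kd * H^x = 0.13 * 11^0.42 = 0.13 * 2.737694

0.3559 L/h


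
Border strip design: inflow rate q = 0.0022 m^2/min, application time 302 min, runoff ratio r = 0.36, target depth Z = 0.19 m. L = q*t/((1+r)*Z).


L = q*t/((1+r)*Z)
L = 0.0022*302/((1+0.36)*0.19)
L = 0.6644/0.2584

2.5712 m


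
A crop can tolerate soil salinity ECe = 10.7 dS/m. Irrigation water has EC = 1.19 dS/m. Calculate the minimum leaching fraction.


LR = ECiw / (5*ECe - ECiw)
LR = 1.19 / (5*10.7 - 1.19)
LR = 1.19 / 52.3100

0.0227


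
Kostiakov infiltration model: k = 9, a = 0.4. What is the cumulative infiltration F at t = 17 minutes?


F = k * t^a = 9 * 17^0.4
F = 9 * 3.105844

27.9526 mm


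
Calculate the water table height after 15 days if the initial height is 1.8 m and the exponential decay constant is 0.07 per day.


m = m0 * exp(-k*t)
m = 1.8 * exp(-0.07 * 15)
m = 1.8 * exp(-1.0500)

0.6299 m


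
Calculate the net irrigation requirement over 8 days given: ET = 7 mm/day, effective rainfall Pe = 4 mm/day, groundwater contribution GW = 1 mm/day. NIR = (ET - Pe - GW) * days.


Daily deficit = ET - Pe - GW = 7 - 4 - 1 = 2 mm/day
NIR = 2 * 8 = 16 mm

16.0000 mm


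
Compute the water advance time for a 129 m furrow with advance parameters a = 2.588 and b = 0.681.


t = (L/a)^(1/b)
t = (129/2.588)^(1/0.681)
t = 49.845440^(1/0.681)

311.0585 min


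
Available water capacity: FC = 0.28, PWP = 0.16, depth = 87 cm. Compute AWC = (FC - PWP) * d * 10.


AWC = (FC - PWP) * d * 10
AWC = (0.28 - 0.16) * 87 * 10
AWC = 0.1200 * 87 * 10

104.4000 mm


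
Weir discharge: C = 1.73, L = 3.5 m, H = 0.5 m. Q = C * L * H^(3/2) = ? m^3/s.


Q = C * L * H^(3/2) = 1.73 * 3.5 * 0.5^1.5 = 1.73 * 3.5 * 0.353553

2.1408 m^3/s


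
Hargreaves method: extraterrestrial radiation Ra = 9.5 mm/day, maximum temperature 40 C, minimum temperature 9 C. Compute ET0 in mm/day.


Tmean = (Tmax + Tmin)/2 = (40 + 9)/2 = 24.5
ET0 = 0.0023 * 9.5 * (24.5 + 17.8) * sqrt(40 - 9)
ET0 = 0.0023 * 9.5 * 42.3 * 5.567764

5.1460 mm/day


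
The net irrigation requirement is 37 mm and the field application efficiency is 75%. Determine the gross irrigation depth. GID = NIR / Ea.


Ea = 75% = 0.75
GID = NIR / Ea = 37 / 0.75 = 49.3333 mm

49.3333 mm


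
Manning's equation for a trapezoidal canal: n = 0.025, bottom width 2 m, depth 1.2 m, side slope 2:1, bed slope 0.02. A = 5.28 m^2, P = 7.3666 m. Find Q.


R = A/P = 5.28/7.3666 = 0.716749
Q = (1/0.025) * 5.28 * 0.716749^(2/3) * 0.02^0.5

23.9214 m^3/s


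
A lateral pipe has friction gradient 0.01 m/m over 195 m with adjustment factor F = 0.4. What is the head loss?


hf = J * L * F = 0.01 * 195 * 0.4 = 0.7800 m

0.7800 m


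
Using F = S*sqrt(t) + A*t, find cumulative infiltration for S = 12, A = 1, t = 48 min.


F = S*sqrt(t) + A*t
F = 12*sqrt(48) + 1*48
F = 12*6.928203 + 48

131.1384 mm


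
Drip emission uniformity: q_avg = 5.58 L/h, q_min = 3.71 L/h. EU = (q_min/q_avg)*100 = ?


EU = (q_min/q_avg)*100 = (3.71/5.58)*100 = 66.4875%

66.4875 %


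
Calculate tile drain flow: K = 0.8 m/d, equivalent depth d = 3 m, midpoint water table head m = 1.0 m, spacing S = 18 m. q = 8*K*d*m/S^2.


q = 8*K*d*m/S^2
q = 8*0.8*3*1.0/18^2
q = 19.2000 / 324

0.0593 m/d


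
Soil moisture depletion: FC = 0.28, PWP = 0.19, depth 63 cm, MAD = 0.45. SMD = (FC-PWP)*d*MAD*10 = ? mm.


SMD = (FC - PWP) * d * MAD * 10
SMD = (0.28 - 0.19) * 63 * 0.45 * 10
SMD = 0.0900 * 63 * 0.45 * 10

25.5150 mm


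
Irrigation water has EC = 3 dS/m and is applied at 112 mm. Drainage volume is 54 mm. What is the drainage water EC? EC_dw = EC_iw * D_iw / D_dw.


EC_dw = EC_iw * D_iw / D_dw
EC_dw = 3 * 112 / 54
EC_dw = 336 / 54

6.2222 dS/m


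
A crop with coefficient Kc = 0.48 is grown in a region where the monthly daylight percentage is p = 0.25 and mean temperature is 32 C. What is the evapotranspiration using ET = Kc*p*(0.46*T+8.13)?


ET = Kc * p * (0.46*T + 8.13)
ET = 0.48 * 0.25 * (0.46*32 + 8.13)
ET = 0.48 * 0.25 * 22.8500

2.7420 mm/day


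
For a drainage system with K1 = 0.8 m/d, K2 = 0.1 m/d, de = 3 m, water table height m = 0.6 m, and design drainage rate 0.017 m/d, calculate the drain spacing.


S^2 = 8*K2*de*m/q + 4*K1*m^2/q
S^2 = 8*0.1*3*0.6/0.017 + 4*0.8*0.6^2/0.017
S = sqrt(152.4706)

12.3479 m


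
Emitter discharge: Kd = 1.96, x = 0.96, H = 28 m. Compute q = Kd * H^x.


q = Kd * H^x = 1.96 * 28^0.96 = 1.96 * 24.505959

48.0317 L/h


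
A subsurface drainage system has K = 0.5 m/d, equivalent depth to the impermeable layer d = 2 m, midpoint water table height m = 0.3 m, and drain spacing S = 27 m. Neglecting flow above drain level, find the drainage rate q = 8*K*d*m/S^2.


q = 8*K*d*m/S^2
q = 8*0.5*2*0.3/27^2
q = 2.4000 / 729

0.0033 m/d


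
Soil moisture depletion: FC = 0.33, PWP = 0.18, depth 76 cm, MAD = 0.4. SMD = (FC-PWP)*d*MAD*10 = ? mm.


SMD = (FC - PWP) * d * MAD * 10
SMD = (0.33 - 0.18) * 76 * 0.4 * 10
SMD = 0.1500 * 76 * 0.4 * 10

45.6000 mm


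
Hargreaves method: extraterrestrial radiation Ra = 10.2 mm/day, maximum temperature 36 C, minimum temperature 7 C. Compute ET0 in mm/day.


Tmean = (Tmax + Tmin)/2 = (36 + 7)/2 = 21.5
ET0 = 0.0023 * 10.2 * (21.5 + 17.8) * sqrt(36 - 7)
ET0 = 0.0023 * 10.2 * 39.3 * 5.385165

4.9650 mm/day


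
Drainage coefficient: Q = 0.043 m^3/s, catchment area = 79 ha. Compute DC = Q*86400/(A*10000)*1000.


DC = Q * 86400 / (A * 10000) * 1000
DC = 0.043 * 86400 / (79 * 10000) * 1000
DC = 3715200.0000 / 790000

4.7028 mm/day


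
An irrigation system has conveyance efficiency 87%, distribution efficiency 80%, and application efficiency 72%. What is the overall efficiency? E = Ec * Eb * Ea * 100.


Ec = 0.87, Eb = 0.8, Ea = 0.72
E = 0.87 * 0.8 * 0.72 * 100 = 50.1120%

50.1120 %


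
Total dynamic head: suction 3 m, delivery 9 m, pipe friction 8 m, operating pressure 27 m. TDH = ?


TDH = Hs + Hd + hf + Hp = 3 + 9 + 8 + 27 = 47

47 m


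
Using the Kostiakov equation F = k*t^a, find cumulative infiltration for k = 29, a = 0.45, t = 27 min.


F = k * t^a = 29 * 27^0.45
F = 29 * 4.406702

127.7944 mm


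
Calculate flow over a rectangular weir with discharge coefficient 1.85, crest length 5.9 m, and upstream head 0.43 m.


Q = C * L * H^(3/2) = 1.85 * 5.9 * 0.43^1.5 = 1.85 * 5.9 * 0.281970

3.0777 m^3/s


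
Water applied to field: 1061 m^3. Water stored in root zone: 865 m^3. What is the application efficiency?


Ea = V_root / V_field * 100 = 865 / 1061 * 100 = 81.5269%

81.5269 %


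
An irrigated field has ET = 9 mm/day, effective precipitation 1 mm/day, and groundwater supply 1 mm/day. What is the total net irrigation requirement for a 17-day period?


Daily deficit = ET - Pe - GW = 9 - 1 - 1 = 7 mm/day
NIR = 7 * 17 = 119 mm

119.0000 mm


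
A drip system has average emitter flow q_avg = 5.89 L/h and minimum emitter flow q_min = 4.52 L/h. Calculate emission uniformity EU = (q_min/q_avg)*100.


EU = (q_min/q_avg)*100 = (4.52/5.89)*100 = 76.7402%

76.7402 %


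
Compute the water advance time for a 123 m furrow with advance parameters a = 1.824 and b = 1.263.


t = (L/a)^(1/b)
t = (123/1.824)^(1/1.263)
t = 67.434211^(1/1.263)

28.0572 min


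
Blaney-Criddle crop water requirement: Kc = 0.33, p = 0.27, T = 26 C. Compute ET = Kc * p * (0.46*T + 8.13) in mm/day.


ET = Kc * p * (0.46*T + 8.13)
ET = 0.33 * 0.27 * (0.46*26 + 8.13)
ET = 0.33 * 0.27 * 20.0900

1.7900 mm/day


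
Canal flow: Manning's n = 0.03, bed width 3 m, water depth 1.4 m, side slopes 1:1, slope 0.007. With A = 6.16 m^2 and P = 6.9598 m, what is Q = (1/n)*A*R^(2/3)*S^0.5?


R = A/P = 6.16/6.9598 = 0.885083
Q = (1/0.03) * 6.16 * 0.885083^(2/3) * 0.007^0.5

15.8367 m^3/s


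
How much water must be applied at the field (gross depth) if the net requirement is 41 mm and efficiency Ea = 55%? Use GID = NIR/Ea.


Ea = 55% = 0.55
GID = NIR / Ea = 41 / 0.55 = 74.5455 mm

74.5455 mm


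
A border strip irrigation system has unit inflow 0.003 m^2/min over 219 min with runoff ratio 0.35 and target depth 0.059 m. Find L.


L = q*t/((1+r)*Z)
L = 0.003*219/((1+0.35)*0.059)
L = 0.657/0.07965

8.2486 m


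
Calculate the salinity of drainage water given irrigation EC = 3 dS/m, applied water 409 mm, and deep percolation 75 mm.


EC_dw = EC_iw * D_iw / D_dw
EC_dw = 3 * 409 / 75
EC_dw = 1227 / 75

16.3600 dS/m


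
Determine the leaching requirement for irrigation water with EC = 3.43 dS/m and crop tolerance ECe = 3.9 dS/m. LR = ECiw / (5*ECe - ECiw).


LR = ECiw / (5*ECe - ECiw)
LR = 3.43 / (5*3.9 - 3.43)
LR = 3.43 / 16.0700

0.2134


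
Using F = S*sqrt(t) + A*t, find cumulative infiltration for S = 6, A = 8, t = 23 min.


F = S*sqrt(t) + A*t
F = 6*sqrt(23) + 8*23
F = 6*4.795832 + 184

212.7750 mm


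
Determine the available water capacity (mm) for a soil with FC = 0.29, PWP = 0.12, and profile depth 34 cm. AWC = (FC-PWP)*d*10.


AWC = (FC - PWP) * d * 10
AWC = (0.29 - 0.12) * 34 * 10
AWC = 0.1700 * 34 * 10

57.8000 mm


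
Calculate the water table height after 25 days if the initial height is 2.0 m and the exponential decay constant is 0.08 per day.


m = m0 * exp(-k*t)
m = 2.0 * exp(-0.08 * 25)
m = 2.0 * exp(-2.0000)

0.2707 m


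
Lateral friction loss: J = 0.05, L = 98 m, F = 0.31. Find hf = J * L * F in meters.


hf = J * L * F = 0.05 * 98 * 0.31 = 1.5190 m

1.5190 m


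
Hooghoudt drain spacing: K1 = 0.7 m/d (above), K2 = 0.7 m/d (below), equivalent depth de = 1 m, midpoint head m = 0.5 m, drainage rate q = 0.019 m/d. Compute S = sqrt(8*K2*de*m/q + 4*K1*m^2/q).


S^2 = 8*K2*de*m/q + 4*K1*m^2/q
S^2 = 8*0.7*1*0.5/0.019 + 4*0.7*0.5^2/0.019
S = sqrt(184.2105)

13.5724 m


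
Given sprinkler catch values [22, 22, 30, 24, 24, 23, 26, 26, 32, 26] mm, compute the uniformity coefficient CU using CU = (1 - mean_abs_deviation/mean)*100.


mean = 25.500000 mm
MAD = 2.500000 mm
CU = (1 - 2.500000/25.500000)*100

90.1961 %


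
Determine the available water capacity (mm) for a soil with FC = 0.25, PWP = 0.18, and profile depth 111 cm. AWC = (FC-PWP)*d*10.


AWC = (FC - PWP) * d * 10
AWC = (0.25 - 0.18) * 111 * 10
AWC = 0.0700 * 111 * 10

77.7000 mm


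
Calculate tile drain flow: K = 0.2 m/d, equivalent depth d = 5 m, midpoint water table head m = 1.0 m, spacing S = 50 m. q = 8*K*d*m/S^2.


q = 8*K*d*m/S^2
q = 8*0.2*5*1.0/50^2
q = 8.0000 / 2500

0.0032 m/d


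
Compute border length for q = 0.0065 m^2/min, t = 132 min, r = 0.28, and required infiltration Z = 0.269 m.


L = q*t/((1+r)*Z)
L = 0.0065*132/((1+0.28)*0.269)
L = 0.858/0.34432

2.4919 m


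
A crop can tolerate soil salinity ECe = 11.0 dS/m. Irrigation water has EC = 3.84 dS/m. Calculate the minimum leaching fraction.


LR = ECiw / (5*ECe - ECiw)
LR = 3.84 / (5*11.0 - 3.84)
LR = 3.84 / 51.1600

0.0751


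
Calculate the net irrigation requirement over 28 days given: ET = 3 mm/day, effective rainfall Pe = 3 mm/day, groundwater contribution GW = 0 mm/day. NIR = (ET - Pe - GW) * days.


Daily deficit = ET - Pe - GW = 3 - 3 - 0 = 0 mm/day
NIR = 0 * 28 = 0 mm

0 mm


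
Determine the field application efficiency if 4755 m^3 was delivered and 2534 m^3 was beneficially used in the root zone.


Ea = V_root / V_field * 100 = 2534 / 4755 * 100 = 53.2913%

53.2913 %


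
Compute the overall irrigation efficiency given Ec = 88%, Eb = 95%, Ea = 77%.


Ec = 0.88, Eb = 0.95, Ea = 0.77
E = 0.88 * 0.95 * 0.77 * 100 = 64.3720%

64.3720 %


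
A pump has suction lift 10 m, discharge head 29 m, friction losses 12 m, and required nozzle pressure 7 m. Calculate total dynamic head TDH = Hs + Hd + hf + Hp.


TDH = Hs + Hd + hf + Hp = 10 + 29 + 12 + 7 = 58

58 m


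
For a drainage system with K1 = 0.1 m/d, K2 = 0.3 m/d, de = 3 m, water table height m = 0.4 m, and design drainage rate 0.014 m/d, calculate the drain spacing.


S^2 = 8*K2*de*m/q + 4*K1*m^2/q
S^2 = 8*0.3*3*0.4/0.014 + 4*0.1*0.4^2/0.014
S = sqrt(210.2857)

14.5012 m


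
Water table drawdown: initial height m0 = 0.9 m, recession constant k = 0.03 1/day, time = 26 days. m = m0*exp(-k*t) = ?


m = m0 * exp(-k*t)
m = 0.9 * exp(-0.03 * 26)
m = 0.9 * exp(-0.7800)

0.4126 m


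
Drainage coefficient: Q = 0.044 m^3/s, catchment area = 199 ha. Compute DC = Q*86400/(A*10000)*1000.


DC = Q * 86400 / (A * 10000) * 1000
DC = 0.044 * 86400 / (199 * 10000) * 1000
DC = 3801600.0000 / 1990000

1.9104 mm/day


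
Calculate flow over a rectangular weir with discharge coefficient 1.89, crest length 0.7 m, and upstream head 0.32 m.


Q = C * L * H^(3/2) = 1.89 * 0.7 * 0.32^1.5 = 1.89 * 0.7 * 0.181019

0.2395 m^3/s


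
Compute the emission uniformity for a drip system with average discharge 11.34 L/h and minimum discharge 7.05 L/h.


EU = (q_min/q_avg)*100 = (7.05/11.34)*100 = 62.1693%

62.1693 %


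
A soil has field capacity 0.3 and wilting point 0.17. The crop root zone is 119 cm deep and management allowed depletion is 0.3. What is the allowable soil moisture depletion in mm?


SMD = (FC - PWP) * d * MAD * 10
SMD = (0.3 - 0.17) * 119 * 0.3 * 10
SMD = 0.1300 * 119 * 0.3 * 10

46.4100 mm


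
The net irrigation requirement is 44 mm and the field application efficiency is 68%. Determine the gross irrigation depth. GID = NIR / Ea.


Ea = 68% = 0.68
GID = NIR / Ea = 44 / 0.68 = 64.7059 mm

64.7059 mm


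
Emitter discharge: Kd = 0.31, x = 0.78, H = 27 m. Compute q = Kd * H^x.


q = Kd * H^x = 0.31 * 27^0.78 = 0.31 * 13.075664

4.0535 L/h


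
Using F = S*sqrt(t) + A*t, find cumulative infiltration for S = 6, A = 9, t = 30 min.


F = S*sqrt(t) + A*t
F = 6*sqrt(30) + 9*30
F = 6*5.477226 + 270

302.8634 mm


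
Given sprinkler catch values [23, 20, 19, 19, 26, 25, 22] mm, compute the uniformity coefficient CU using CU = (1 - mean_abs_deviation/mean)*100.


mean = 22.000000 mm
MAD = 2.285714 mm
CU = (1 - 2.285714/22.000000)*100

89.6104 %


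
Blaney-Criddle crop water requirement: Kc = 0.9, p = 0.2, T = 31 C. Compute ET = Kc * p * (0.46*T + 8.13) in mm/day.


ET = Kc * p * (0.46*T + 8.13)
ET = 0.9 * 0.2 * (0.46*31 + 8.13)
ET = 0.9 * 0.2 * 22.3900

4.0302 mm/day


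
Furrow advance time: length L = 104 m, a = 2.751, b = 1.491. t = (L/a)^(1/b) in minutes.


t = (L/a)^(1/b)
t = (104/2.751)^(1/1.491)
t = 37.804435^(1/1.491)

11.4299 min


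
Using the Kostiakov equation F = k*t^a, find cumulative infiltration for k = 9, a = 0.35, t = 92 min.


F = k * t^a = 9 * 92^0.35
F = 9 * 4.867722

43.8095 mm


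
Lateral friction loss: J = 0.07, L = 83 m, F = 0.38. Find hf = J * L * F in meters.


hf = J * L * F = 0.07 * 83 * 0.38 = 2.2078 m

2.2078 m


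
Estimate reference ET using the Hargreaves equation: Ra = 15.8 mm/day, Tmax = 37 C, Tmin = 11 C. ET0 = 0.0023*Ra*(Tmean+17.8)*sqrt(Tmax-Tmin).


Tmean = (Tmax + Tmin)/2 = (37 + 11)/2 = 24.0
ET0 = 0.0023 * 15.8 * (24.0 + 17.8) * sqrt(37 - 11)
ET0 = 0.0023 * 15.8 * 41.8 * 5.099020

7.7455 mm/day


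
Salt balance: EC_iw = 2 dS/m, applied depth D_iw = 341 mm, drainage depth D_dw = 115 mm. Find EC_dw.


EC_dw = EC_iw * D_iw / D_dw
EC_dw = 2 * 341 / 115
EC_dw = 682 / 115

5.9304 dS/m


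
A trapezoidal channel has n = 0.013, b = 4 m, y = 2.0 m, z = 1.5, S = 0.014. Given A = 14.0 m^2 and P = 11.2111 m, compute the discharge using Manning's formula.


R = A/P = 14.0/11.2111 = 1.248762
Q = (1/0.013) * 14.0 * 1.248762^(2/3) * 0.014^0.5

147.7639 m^3/s


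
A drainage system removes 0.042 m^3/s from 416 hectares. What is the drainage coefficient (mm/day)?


DC = Q * 86400 / (A * 10000) * 1000
DC = 0.042 * 86400 / (416 * 10000) * 1000
DC = 3628800.0000 / 4160000

0.8723 mm/day


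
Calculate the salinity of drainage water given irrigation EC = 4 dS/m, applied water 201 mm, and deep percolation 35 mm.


EC_dw = EC_iw * D_iw / D_dw
EC_dw = 4 * 201 / 35
EC_dw = 804 / 35

22.9714 dS/m


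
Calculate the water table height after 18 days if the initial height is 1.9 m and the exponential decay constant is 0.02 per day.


m = m0 * exp(-k*t)
m = 1.9 * exp(-0.02 * 18)
m = 1.9 * exp(-0.3600)

1.3256 m


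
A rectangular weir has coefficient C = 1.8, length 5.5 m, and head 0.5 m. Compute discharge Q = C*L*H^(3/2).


Q = C * L * H^(3/2) = 1.8 * 5.5 * 0.5^1.5 = 1.8 * 5.5 * 0.353553

3.5002 m^3/s


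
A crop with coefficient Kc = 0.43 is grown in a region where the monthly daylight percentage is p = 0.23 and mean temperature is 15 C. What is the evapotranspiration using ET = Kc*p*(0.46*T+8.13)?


ET = Kc * p * (0.46*T + 8.13)
ET = 0.43 * 0.23 * (0.46*15 + 8.13)
ET = 0.43 * 0.23 * 15.0300

1.4865 mm/day


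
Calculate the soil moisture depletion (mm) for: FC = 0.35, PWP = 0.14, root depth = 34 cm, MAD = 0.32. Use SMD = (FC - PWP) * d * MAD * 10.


SMD = (FC - PWP) * d * MAD * 10
SMD = (0.35 - 0.14) * 34 * 0.32 * 10
SMD = 0.2100 * 34 * 0.32 * 10

22.8480 mm
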